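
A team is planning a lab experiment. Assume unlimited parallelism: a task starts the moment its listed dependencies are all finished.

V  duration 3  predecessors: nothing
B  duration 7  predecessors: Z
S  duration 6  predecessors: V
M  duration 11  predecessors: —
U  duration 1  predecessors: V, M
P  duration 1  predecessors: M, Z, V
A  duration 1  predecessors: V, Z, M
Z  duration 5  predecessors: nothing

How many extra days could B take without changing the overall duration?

0

Z→B = 5+7 = 12 sets the makespan at 12 days.
B finishes as early as 12 and must finish by 12.
Slack of B = 5 − 5 = 0 days.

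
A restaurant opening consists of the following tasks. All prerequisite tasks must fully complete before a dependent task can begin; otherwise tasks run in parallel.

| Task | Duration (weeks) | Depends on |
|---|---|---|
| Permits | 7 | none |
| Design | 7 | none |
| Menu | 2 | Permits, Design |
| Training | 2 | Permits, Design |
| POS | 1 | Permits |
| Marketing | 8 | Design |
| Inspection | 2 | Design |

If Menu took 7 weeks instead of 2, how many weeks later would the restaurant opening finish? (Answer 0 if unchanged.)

0

As given, the longest chain is Design→Marketing = 7+8 = 15, so the finish is 15 weeks.
The longest path through Menu is only 9 weeks, so Menu has float 6.
That remains the longest chain; total 15 weeks.
Change in finish: 15 − 15 = +0 weeks.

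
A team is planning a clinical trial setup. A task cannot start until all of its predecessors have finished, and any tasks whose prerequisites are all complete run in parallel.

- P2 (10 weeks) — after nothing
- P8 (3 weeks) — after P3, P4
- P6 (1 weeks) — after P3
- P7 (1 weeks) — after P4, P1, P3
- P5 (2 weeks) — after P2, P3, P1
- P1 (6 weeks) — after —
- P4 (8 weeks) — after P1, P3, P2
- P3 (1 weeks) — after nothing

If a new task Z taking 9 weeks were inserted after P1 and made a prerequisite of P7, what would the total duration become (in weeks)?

21

Originally the plan takes 21 weeks.
With Z inserted, P7 now waits for max(P4, P1, P3, Z).
New critical path: P2→P4→P8 = 10+8+3 = 21 ⇒ 21 weeks.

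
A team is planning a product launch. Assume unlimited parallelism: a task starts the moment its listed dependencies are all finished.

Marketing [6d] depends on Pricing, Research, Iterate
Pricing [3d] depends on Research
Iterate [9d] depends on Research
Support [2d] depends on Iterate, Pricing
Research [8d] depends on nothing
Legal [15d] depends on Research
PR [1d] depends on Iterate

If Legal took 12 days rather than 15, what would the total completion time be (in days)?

Critical path before the change: Research→Legal = 8+15 = 23 giving 23 days.
Legal lies on that path, so at 12 days the path becomes 20 days.
The binding chain switches to Research→Iterate→Marketing = 8+9+6 = 23; finish 23 days.

23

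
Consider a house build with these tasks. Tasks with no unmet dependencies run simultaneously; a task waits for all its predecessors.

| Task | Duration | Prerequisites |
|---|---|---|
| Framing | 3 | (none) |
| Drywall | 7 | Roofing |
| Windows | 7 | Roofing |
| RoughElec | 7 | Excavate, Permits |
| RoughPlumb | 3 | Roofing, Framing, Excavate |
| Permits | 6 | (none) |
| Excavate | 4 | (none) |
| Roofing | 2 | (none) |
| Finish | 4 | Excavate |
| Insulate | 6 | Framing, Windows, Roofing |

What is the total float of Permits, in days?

The longest chain is Roofing→Windows→Insulate = 2+7+6 = 15; overall finish 15 days.
Permits finishes as early as 6 and must finish by 8.
Slack of Permits = 2 − 0 = 2 days.

2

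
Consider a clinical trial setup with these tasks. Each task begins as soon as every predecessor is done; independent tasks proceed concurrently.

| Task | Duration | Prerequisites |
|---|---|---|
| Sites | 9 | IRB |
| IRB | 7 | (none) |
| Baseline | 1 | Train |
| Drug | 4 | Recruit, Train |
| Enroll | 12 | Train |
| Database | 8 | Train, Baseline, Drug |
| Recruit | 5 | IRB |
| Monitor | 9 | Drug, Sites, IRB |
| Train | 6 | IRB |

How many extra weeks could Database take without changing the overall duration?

Critical path: IRB→Train→Drug→Monitor = 7+6+4+9 = 26, so the finish is 26 weeks.
The longest chain containing Database totals 25 weeks.
Slack of Database = 18 − 17 = 1 week.

1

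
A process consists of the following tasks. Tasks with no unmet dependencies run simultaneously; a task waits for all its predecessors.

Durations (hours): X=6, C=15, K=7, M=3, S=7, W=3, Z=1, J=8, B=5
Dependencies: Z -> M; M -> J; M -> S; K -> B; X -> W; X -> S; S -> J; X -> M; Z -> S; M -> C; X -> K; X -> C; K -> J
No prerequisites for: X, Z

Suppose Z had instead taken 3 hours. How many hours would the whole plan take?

Baseline: X→M→S→J = 6+3+7+8 = 24 → 24 hours.
Z is off the critical path — its longest chain is 19 hours, giving 5 of slack.
That remains the longest chain; total 24 hours.

24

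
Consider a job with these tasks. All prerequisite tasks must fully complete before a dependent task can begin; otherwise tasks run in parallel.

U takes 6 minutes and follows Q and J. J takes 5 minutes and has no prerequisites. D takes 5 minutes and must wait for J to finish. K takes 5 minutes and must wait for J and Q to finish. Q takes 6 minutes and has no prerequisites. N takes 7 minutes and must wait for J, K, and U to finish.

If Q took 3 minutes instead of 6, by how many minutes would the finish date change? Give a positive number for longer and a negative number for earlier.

The binding path is Q→U→N = 6+6+7 = 19; finish at 19 minutes.
Q is on the critical path; changing it to 3 makes that path 16 minutes.
Now J→U→N = 5+6+7 = 18 is longest, so the finish becomes 18 minutes.
Change in finish: 18 − 19 = -1 minutes.

-1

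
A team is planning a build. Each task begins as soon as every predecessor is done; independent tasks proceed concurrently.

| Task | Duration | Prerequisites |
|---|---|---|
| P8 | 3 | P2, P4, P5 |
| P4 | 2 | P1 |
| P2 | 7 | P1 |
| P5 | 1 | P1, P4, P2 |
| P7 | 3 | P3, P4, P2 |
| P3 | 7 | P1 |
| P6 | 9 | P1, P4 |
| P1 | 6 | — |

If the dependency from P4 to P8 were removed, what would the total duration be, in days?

17

Before: longest chain P1→P2→P5→P8 = 6+7+1+3 = 17, finish 17.
Dropping P4→P8 doesn't change P8's earliest start (14); another predecessor still binds.
After: P1→P2→P5→P8 = 6+7+1+3 = 17 → 17 days.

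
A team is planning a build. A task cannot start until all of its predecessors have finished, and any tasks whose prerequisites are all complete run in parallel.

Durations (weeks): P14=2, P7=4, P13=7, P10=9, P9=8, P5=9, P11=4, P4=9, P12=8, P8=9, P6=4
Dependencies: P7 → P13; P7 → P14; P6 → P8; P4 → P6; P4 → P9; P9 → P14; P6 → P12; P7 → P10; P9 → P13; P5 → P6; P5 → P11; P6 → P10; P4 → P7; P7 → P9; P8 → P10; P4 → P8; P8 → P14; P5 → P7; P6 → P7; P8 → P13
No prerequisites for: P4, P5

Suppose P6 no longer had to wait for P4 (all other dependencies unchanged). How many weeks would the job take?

32

Before: longest chain P4→P6→P7→P9→P13 = 9+4+4+8+7 = 32, finish 32.
Dropping P4→P6 doesn't change P6's earliest start (9); another predecessor still binds.
The longest chain is now P5→P6→P7→P9→P13 = 9+4+4+8+7 = 32, so the job takes 32 weeks.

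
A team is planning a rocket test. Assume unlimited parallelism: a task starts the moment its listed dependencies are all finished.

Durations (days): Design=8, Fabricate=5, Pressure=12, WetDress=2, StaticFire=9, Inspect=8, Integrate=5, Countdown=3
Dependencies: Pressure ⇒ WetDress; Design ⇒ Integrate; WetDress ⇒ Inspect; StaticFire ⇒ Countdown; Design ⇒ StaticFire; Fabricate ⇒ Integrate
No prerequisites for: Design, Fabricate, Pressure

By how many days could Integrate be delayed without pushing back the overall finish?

The longest chain is Pressure→WetDress→Inspect = 12+2+8 = 22; overall finish 22 days.
Integrate finishes as early as 13 and must finish by 22.
Slack of Integrate = 17 − 8 = 9 days.

9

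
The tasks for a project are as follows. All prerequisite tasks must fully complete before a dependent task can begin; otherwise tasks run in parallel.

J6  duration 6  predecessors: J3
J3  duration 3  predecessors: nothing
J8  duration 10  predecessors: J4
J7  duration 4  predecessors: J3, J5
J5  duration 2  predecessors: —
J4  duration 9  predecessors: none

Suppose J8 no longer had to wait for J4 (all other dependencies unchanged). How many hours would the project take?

10

With the dependency in place, J4→J8 = 9+10 = 19 sets the finish at 19 hours.
Without J4→J8, J8's earliest start moves from 9 to 0.
After: J8 = 10 = 10 → 10 hours.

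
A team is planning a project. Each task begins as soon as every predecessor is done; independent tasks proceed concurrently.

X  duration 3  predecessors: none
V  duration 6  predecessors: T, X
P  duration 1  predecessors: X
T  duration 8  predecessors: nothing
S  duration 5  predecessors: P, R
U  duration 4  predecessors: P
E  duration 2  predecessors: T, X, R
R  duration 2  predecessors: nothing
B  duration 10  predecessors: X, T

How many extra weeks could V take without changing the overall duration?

The longest chain is T→B = 8+10 = 18; overall finish 18 weeks.
Longest path through V: 14 weeks (earliest finish 14, latest finish 18).
So V can slip 18 − 14 = 4 weeks.

4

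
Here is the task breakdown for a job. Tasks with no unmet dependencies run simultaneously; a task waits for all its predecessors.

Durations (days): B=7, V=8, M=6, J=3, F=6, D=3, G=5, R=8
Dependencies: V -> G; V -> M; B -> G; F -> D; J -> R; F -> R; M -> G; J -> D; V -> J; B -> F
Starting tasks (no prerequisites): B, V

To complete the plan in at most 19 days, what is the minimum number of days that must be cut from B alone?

2

Current finish: 21 days; target: 19.
B is on every critical path, so each day cut from B cuts the finish by one (this holds down to a finish of 19).
Need 21 − 19 = 2 days off B → B becomes 5 days, finish becomes 19.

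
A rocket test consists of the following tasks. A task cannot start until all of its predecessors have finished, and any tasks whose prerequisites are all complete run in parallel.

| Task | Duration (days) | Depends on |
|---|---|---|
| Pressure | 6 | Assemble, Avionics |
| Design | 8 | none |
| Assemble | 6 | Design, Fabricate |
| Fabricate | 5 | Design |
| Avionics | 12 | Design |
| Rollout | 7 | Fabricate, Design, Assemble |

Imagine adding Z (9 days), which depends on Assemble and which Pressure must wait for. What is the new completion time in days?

34

Originally the schedule takes 26 days.
With Z inserted, Pressure now waits for max(Assemble, Avionics, Z).
New critical path: Design→Fabricate→Assemble→Z→Pressure = 8+5+6+9+6 = 34 ⇒ 34 days.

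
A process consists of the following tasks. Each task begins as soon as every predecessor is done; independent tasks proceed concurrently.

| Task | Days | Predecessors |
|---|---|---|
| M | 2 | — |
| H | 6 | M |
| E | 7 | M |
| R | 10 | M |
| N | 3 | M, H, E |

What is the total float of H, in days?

1

M→E→N = 2+7+3 = 12 sets the makespan at 12 days.
H finishes as early as 8 and must finish by 9.
Float = 12 − 11 = 1.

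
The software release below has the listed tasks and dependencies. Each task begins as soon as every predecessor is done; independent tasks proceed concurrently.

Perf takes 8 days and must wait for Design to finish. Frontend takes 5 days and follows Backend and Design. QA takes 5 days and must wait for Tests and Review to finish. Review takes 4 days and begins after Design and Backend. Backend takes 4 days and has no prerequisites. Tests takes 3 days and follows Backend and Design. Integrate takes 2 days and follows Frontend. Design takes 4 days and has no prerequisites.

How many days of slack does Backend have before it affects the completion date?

Critical path: Design→Review→QA = 4+4+5 = 13, so the finish is 13 days.
The longest chain containing Backend totals 13 days.
So Backend can slip 4 − 4 = 0 days.

0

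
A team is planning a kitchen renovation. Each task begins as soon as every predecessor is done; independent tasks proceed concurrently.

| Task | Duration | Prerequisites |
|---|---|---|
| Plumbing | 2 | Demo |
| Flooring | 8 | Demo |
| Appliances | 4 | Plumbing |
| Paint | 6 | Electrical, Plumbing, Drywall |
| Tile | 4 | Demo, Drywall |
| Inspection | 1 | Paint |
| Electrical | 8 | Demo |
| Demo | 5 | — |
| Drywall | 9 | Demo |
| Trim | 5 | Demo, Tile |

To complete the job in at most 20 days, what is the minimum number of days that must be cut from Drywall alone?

3

Current finish: 23 days; target: 20.
Drywall is on every critical path, so each day cut from Drywall cuts the finish by one (this holds down to a finish of 20).
Need 23 − 20 = 3 days off Drywall → Drywall becomes 6 days, finish becomes 20.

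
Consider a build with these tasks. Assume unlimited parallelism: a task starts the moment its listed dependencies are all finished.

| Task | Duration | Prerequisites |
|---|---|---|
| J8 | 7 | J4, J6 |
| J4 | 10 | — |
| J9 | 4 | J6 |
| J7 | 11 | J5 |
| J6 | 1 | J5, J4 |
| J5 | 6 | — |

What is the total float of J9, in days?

Critical path: J4→J6→J8 = 10+1+7 = 18, so the finish is 18 days.
Longest path through J9: 15 days (earliest finish 15, latest finish 18).
Float = 18 − 15 = 3.

3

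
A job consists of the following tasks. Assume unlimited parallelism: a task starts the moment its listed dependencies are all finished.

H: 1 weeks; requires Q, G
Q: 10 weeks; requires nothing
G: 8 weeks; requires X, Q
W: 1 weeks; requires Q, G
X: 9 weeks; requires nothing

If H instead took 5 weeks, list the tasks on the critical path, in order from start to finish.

The binding path is Q→G→H = 10+8+1 = 19; finish at 19 weeks.
Since H is critical, the +4 change carries straight to that chain (now 23 weeks).
No other chain overtakes it, so the finish is 23 weeks.

Q, G, H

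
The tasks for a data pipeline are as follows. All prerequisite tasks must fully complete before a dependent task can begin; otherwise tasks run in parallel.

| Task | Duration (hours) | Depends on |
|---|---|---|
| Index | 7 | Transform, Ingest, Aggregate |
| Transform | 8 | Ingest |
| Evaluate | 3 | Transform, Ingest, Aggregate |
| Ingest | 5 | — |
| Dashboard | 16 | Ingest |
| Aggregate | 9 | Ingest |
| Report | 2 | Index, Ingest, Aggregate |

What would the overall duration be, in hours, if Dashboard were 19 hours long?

24

As given, the longest chain is Ingest→Aggregate→Index→Report = 5+9+7+2 = 23, so the finish is 23 hours.
Dashboard has 2 hours of float (longest path through it is 21).
The binding chain switches to Ingest→Dashboard = 5+19 = 24; finish 24 hours.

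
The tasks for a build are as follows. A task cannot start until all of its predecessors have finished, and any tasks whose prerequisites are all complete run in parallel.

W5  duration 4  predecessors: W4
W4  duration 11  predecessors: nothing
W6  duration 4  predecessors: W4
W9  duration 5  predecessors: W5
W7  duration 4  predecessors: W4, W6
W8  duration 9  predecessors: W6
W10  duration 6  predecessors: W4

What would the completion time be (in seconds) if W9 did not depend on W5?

Original critical path: W4→W6→W8 = 11+4+9 = 24 ⇒ 24 seconds.
Without W5→W9, W9's earliest start moves from 15 to 0.
New critical path: W4→W6→W8 = 11+4+9 = 24 ⇒ 24 seconds.

24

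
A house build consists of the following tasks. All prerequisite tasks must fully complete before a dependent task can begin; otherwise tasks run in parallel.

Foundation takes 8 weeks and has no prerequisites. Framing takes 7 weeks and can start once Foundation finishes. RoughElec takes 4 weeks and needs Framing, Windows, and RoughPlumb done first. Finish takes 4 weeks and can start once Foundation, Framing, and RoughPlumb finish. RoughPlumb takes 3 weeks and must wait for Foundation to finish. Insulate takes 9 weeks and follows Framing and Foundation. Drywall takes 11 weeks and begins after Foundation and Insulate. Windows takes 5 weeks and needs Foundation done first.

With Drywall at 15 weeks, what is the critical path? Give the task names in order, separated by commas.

As given, the longest chain is Foundation→Framing→Insulate→Drywall = 8+7+9+11 = 35, so the finish is 35 weeks.
Since Drywall is critical, the +4 change carries straight to that chain (now 39 weeks).
The critical path is still Foundation→Framing→Insulate→Drywall; finish is now 39 weeks.

Foundation, Framing, Insulate, Drywall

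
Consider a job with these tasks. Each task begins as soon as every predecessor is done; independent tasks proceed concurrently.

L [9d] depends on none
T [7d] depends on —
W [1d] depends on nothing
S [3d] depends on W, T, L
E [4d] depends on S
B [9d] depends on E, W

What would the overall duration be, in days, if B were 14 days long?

Actual critical path: L→S→E→B = 9+3+4+9 = 25 ⇒ 25 days.
B lies on that path, so at 14 days the path becomes 30 days.
The critical path is still L→S→E→B; finish is now 30 days.

30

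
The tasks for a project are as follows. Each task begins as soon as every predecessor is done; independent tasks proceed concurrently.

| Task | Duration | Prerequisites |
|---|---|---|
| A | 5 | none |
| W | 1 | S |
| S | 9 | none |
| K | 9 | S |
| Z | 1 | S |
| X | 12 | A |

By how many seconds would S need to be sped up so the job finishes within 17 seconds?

Current finish: 18 seconds; target: 17.
S is on every critical path, so each second cut from S cuts the finish by one (this holds down to a finish of 17).
Need 18 − 17 = 1 second off S → S becomes 8 seconds, finish becomes 17.

1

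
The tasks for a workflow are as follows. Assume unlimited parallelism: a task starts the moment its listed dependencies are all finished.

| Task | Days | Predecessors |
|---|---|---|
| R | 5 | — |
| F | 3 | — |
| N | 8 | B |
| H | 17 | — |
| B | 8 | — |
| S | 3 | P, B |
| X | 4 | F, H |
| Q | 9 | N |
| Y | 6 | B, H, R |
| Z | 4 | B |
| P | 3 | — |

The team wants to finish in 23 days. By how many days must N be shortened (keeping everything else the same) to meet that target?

Current finish: 25 days; target: 23.
N is on every critical path, so each day cut from N cuts the finish by one (this holds down to a finish of 23).
Need 25 − 23 = 2 days off N → N becomes 6 days, finish becomes 23.

2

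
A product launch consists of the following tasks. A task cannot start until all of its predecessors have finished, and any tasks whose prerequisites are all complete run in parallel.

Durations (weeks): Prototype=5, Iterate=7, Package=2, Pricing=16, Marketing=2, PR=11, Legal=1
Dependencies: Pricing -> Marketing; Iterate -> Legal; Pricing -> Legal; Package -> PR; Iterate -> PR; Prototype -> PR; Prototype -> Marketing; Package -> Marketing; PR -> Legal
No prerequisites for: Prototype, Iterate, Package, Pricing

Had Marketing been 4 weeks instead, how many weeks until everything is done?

20

Critical path before the change: Iterate→PR→Legal = 7+11+1 = 19 giving 19 weeks.
Marketing is off the critical path — its longest chain is 18 weeks, giving 1 of slack.
Now Pricing→Marketing = 16+4 = 20 is longest, so the finish becomes 20 weeks.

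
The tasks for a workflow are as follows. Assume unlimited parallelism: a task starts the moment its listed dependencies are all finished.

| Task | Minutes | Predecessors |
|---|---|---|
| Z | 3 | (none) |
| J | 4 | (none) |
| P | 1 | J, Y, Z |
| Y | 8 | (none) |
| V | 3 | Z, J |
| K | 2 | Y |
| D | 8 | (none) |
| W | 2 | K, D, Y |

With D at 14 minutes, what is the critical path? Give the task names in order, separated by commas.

D, W

Actual critical path: Y→K→W = 8+2+2 = 12 ⇒ 12 minutes.
D is off the critical path — its longest chain is 10 minutes, giving 2 of slack.
New critical path: D→W = 14+2 = 16 ⇒ 16 minutes.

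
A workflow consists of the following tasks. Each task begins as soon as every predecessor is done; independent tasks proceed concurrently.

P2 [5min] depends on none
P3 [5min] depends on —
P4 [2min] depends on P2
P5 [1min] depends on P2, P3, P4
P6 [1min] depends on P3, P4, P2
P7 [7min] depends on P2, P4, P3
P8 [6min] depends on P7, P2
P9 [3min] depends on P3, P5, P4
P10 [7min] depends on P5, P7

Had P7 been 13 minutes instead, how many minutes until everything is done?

27

Actual critical path: P2→P4→P7→P10 = 5+2+7+7 = 21 ⇒ 21 minutes.
P7 is on the critical path; changing it to 13 makes that path 27 minutes.
The critical path is still P2→P4→P7→P10; finish is now 27 minutes.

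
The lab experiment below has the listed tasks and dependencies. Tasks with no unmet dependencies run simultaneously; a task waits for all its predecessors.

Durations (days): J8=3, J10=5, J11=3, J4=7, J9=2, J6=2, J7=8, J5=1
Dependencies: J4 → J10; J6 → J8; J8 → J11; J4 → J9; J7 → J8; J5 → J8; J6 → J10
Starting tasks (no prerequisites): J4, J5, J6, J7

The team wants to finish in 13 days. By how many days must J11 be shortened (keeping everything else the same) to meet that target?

Current finish: 14 days; target: 13.
J11 is on every critical path, so each day cut from J11 cuts the finish by one (this holds down to a finish of 12).
Need 14 − 13 = 1 day off J11 → J11 becomes 2 days, finish becomes 13.

1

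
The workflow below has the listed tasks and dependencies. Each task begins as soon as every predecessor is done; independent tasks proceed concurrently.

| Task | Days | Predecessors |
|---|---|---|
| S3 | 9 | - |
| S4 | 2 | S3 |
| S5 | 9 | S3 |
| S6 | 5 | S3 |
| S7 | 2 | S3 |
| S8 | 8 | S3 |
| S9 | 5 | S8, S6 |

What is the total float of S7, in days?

Critical path: S3→S8→S9 = 9+8+5 = 22, so the finish is 22 days.
S7 finishes as early as 11 and must finish by 22.
Float = 22 − 11 = 11.

11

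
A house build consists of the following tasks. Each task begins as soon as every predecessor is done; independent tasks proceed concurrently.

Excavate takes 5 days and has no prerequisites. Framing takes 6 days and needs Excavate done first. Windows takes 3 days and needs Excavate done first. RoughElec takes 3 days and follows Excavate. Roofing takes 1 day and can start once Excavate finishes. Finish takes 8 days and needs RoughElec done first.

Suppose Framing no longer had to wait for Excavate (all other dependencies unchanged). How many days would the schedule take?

16

Before: longest chain Excavate→RoughElec→Finish = 5+3+8 = 16, finish 16.
Without Excavate→Framing, Framing's earliest start moves from 5 to 0.
New critical path: Excavate→RoughElec→Finish = 5+3+8 = 16 ⇒ 16 days.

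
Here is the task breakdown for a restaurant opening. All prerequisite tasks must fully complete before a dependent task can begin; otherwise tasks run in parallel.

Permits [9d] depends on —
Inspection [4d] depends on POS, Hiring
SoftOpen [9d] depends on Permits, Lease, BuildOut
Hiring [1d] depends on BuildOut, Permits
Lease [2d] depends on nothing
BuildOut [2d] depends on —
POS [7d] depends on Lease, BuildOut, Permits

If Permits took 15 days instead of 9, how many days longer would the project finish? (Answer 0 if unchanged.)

Critical path before the change: Permits→POS→Inspection = 9+7+4 = 20 giving 20 days.
Permits is on the critical path; changing it to 15 makes that path 26 days.
That remains the longest chain; total 26 days.
Change in finish: 26 − 20 = +6 days.

6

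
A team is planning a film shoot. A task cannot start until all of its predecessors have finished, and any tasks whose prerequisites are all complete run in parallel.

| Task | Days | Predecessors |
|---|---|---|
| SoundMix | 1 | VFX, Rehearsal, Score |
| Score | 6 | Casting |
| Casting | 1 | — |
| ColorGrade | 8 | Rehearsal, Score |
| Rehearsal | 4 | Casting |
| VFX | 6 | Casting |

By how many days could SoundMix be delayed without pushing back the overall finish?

Critical path: Casting→Score→ColorGrade = 1+6+8 = 15, so the finish is 15 days.
Longest path through SoundMix: 8 days (earliest finish 8, latest finish 15).
So SoundMix can slip 15 − 8 = 7 days.

7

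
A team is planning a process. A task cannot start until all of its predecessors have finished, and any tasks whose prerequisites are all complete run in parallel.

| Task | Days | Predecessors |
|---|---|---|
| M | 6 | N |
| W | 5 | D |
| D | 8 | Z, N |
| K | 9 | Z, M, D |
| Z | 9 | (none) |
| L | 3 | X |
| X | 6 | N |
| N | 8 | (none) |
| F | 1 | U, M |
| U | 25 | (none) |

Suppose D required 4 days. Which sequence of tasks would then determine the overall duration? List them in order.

U, F

The binding path is Z→D→K = 9+8+9 = 26; finish at 26 days.
Since D is critical, the -4 change carries straight to that chain (now 22 days).
The binding chain switches to U→F = 25+1 = 26; finish 26 days.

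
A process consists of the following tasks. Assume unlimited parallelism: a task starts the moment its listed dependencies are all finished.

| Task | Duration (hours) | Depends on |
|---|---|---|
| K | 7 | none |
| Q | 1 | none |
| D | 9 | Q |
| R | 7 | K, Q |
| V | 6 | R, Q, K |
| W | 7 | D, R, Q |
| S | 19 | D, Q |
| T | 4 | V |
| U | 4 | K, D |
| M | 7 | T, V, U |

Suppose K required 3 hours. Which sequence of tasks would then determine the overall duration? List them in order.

Q, D, S

Critical path before the change: K→R→V→T→M = 7+7+6+4+7 = 31 giving 31 hours.
Since K is critical, the -4 change carries straight to that chain (now 27 hours).
The binding chain switches to Q→D→S = 1+9+19 = 29; finish 29 hours.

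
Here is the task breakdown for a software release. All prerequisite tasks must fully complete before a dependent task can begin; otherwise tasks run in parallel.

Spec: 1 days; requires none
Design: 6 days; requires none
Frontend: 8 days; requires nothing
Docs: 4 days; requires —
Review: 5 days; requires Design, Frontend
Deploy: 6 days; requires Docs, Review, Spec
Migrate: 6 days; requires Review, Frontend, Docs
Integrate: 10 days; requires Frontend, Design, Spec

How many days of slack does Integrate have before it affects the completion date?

1

The longest chain is Frontend→Review→Deploy = 8+5+6 = 19; overall finish 19 days.
Integrate finishes as early as 18 and must finish by 19.
So Integrate can slip 19 − 18 = 1 day.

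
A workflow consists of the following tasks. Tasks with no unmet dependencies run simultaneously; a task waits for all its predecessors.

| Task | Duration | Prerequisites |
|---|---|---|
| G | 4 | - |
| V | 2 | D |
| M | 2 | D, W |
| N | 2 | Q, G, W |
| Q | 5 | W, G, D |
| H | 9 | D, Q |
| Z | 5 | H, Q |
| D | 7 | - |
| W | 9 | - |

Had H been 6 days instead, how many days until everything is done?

Baseline: W→Q→H→Z = 9+5+9+5 = 28 → 28 days.
Since H is critical, the -3 change carries straight to that chain (now 25 days).
That remains the longest chain; total 25 days.

25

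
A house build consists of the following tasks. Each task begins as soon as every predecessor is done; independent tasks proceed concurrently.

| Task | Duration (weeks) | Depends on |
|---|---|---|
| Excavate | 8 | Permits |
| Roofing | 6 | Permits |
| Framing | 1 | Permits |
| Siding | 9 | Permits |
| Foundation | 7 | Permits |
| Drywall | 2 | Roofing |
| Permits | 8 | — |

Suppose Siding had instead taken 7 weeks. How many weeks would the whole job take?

16

Critical path before the change: Permits→Siding = 8+9 = 17 giving 17 weeks.
Siding is on the critical path; changing it to 7 makes that path 15 weeks.
Now Permits→Excavate = 8+8 = 16 is longest, so the finish becomes 16 weeks.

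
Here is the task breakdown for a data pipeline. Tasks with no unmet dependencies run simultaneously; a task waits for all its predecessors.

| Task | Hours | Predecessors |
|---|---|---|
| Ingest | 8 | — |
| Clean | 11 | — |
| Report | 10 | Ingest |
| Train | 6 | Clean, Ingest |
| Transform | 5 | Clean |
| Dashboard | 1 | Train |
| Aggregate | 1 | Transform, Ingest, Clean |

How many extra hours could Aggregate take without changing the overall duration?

1

Critical path: Ingest→Report = 8+10 = 18, so the finish is 18 hours.
The longest chain containing Aggregate totals 17 hours.
Float = 18 − 17 = 1.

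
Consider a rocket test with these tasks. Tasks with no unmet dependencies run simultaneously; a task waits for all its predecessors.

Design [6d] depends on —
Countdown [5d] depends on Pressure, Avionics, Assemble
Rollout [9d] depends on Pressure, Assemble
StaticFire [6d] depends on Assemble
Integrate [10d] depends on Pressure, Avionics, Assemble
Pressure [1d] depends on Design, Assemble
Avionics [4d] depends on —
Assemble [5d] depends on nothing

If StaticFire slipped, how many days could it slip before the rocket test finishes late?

6

Design→Pressure→Integrate = 6+1+10 = 17 sets the makespan at 17 days.
StaticFire finishes as early as 11 and must finish by 17.
Slack of StaticFire = 11 − 5 = 6 days.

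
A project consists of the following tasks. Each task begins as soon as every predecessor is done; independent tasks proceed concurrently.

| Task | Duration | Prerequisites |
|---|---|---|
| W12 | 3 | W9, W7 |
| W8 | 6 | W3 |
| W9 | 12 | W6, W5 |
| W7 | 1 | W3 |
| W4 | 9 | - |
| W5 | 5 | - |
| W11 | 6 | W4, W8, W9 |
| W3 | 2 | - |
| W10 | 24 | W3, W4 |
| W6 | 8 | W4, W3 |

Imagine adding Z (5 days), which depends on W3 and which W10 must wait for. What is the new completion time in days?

Originally the schedule takes 35 days.
With Z inserted, W10 now waits for max(W3, W4, Z).
New critical path: W4→W6→W9→W11 = 9+8+12+6 = 35 ⇒ 35 days.

35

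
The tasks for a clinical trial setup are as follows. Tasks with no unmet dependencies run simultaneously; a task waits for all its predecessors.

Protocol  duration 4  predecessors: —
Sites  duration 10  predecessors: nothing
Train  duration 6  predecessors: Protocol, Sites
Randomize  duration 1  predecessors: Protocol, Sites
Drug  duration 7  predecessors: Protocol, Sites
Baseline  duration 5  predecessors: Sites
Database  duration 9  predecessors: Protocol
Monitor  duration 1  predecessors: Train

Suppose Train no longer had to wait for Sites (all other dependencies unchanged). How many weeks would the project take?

17

With the dependency in place, Sites→Train→Monitor = 10+6+1 = 17 sets the finish at 17 weeks.
Without Sites→Train, Train's earliest start moves from 10 to 4.
After: Sites→Drug = 10+7 = 17 → 17 weeks.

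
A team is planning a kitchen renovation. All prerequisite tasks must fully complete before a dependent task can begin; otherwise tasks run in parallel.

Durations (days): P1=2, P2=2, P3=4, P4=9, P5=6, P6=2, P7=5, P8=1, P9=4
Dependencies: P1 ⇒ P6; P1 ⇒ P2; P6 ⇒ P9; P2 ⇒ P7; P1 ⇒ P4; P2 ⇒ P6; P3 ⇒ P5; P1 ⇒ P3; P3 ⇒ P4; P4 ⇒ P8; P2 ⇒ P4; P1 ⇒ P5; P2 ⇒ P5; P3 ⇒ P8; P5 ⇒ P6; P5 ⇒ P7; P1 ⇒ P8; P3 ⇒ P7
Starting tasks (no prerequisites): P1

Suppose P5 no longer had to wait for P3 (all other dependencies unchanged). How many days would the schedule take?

Original critical path: P1→P3→P5→P6→P9 = 2+4+6+2+4 = 18 ⇒ 18 days.
Without P3→P5, P5's earliest start moves from 6 to 4.
New critical path: P1→P2→P5→P6→P9 = 2+2+6+2+4 = 16 ⇒ 16 days.

16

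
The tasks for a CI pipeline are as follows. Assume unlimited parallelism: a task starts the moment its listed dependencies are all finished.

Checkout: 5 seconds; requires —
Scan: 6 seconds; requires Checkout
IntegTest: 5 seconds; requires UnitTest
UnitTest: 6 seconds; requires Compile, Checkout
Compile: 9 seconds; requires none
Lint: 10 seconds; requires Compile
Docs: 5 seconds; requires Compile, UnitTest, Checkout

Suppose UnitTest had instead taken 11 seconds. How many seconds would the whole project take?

25

Critical path before the change: Compile→UnitTest→IntegTest = 9+6+5 = 20 giving 20 seconds.
Since UnitTest is critical, the +5 change carries straight to that chain (now 25 seconds).
No other chain overtakes it, so the finish is 25 seconds.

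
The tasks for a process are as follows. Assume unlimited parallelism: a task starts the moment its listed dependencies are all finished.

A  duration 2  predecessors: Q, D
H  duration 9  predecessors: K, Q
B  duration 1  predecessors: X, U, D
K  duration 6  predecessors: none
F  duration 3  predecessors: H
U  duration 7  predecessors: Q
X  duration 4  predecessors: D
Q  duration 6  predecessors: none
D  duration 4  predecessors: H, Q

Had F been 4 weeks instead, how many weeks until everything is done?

Baseline: Q→H→D→X→B = 6+9+4+4+1 = 24 → 24 weeks.
F is off the critical path — its longest chain is 18 weeks, giving 6 of slack.
No other chain overtakes it, so the finish is 24 weeks.

24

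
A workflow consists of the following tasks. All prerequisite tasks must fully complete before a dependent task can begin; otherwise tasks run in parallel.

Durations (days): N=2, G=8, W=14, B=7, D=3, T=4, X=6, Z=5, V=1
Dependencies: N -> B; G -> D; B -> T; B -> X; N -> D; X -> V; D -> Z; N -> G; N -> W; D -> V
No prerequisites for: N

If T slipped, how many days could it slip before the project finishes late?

5

The longest chain is N→G→D→Z = 2+8+3+5 = 18; overall finish 18 days.
T finishes as early as 13 and must finish by 18.
Slack of T = 14 − 9 = 5 days.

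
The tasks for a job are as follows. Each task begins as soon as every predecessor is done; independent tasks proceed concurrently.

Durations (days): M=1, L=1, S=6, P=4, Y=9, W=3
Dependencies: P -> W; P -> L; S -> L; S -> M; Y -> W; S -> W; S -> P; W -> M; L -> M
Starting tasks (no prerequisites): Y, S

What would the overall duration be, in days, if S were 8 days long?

The binding path is S→P→W→M = 6+4+3+1 = 14; finish at 14 days.
S is on the critical path; changing it to 8 makes that path 16 days.
That remains the longest chain; total 16 days.

16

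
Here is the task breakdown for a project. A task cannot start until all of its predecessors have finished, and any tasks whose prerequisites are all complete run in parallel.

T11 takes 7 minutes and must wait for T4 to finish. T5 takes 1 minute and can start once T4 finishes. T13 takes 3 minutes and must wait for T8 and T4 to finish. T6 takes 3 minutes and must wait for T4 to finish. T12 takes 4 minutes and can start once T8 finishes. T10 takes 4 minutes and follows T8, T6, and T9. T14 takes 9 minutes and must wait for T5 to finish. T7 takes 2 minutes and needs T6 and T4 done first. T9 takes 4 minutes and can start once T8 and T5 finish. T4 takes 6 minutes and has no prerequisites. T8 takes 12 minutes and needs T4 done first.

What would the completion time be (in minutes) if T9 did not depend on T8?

22

With the dependency in place, T4→T8→T9→T10 = 6+12+4+4 = 26 sets the finish at 26 minutes.
Without T8→T9, T9's earliest start moves from 18 to 7.
The longest chain is now T4→T8→T10 = 6+12+4 = 22, so the job takes 22 minutes.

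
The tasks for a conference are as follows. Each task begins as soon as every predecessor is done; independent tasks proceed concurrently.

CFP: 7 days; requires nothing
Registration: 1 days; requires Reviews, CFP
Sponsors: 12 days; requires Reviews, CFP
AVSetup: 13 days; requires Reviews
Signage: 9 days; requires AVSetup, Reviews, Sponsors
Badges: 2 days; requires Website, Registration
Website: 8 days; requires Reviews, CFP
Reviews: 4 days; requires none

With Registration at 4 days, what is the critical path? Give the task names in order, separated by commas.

Actual critical path: CFP→Sponsors→Signage = 7+12+9 = 28 ⇒ 28 days.
Registration is off the critical path — its longest chain is 10 days, giving 18 of slack.
That remains the longest chain; total 28 days.

CFP, Sponsors, Signage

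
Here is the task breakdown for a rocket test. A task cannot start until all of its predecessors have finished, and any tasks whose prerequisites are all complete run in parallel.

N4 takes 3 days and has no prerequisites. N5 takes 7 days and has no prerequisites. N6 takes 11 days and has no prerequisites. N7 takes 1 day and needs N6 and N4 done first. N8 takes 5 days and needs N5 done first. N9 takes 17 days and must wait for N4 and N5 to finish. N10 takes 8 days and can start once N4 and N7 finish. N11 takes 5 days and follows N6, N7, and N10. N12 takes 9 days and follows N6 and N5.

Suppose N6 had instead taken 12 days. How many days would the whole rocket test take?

26

Baseline: N6→N7→N10→N11 = 11+1+8+5 = 25 → 25 days.
N6 is on the critical path; changing it to 12 makes that path 26 days.
The critical path is still N6→N7→N10→N11; finish is now 26 days.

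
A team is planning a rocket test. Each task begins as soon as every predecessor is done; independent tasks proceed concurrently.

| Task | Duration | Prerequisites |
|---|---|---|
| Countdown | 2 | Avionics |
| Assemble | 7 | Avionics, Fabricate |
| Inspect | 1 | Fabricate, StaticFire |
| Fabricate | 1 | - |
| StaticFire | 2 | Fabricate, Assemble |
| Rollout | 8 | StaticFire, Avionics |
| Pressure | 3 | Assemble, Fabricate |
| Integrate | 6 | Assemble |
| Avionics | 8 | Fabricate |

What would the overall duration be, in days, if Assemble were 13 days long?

The binding path is Fabricate→Avionics→Assemble→StaticFire→Rollout = 1+8+7+2+8 = 26; finish at 26 days.
Assemble lies on that path, so at 13 days the path becomes 32 days.
The critical path is still Fabricate→Avionics→Assemble→StaticFire→Rollout; finish is now 32 days.

32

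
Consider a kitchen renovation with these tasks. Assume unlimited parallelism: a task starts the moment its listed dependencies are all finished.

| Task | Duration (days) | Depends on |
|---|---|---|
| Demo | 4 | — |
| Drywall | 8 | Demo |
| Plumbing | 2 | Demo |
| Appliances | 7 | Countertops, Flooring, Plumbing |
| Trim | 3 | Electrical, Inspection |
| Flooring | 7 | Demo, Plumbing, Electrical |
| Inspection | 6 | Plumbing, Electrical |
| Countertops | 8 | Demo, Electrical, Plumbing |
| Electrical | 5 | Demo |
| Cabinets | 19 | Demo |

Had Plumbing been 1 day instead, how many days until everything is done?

Baseline: Demo→Electrical→Countertops→Appliances = 4+5+8+7 = 24 → 24 days.
The longest path through Plumbing is only 21 days, so Plumbing has float 3.
The critical path is still Demo→Electrical→Countertops→Appliances; finish is now 24 days.

24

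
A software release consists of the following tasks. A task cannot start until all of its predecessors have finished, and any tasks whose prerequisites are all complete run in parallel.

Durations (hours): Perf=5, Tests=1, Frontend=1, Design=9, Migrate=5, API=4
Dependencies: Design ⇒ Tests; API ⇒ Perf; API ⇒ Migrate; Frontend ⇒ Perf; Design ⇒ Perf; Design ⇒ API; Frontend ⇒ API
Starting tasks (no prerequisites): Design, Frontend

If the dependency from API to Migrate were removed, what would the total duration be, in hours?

With the dependency in place, Design→API→Migrate = 9+4+5 = 18 sets the finish at 18 hours.
Without API→Migrate, Migrate's earliest start moves from 13 to 0.
The longest chain is now Design→API→Perf = 9+4+5 = 18, so the schedule takes 18 hours.

18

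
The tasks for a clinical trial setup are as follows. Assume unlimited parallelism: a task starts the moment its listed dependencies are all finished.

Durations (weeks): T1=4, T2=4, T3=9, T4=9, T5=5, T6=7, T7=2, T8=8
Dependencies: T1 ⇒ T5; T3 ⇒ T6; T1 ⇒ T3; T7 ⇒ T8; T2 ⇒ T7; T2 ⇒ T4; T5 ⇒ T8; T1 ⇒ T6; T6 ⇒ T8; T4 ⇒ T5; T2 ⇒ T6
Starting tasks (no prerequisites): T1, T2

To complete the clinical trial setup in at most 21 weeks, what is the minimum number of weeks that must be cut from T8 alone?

7

Current finish: 28 weeks; target: 21.
T8 is on every critical path, so each week cut from T8 cuts the finish by one (this holds down to a finish of 21).
Need 28 − 21 = 7 weeks off T8 → T8 becomes 1 week, finish becomes 21.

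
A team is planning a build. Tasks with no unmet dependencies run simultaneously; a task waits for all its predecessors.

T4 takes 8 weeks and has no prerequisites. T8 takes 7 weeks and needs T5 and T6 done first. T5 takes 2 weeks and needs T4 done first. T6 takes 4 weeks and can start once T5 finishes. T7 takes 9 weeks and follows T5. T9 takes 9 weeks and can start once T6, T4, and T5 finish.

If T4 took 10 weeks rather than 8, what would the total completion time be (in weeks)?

25

Actual critical path: T4→T5→T6→T9 = 8+2+4+9 = 23 ⇒ 23 weeks.
T4 is on the critical path; changing it to 10 makes that path 25 weeks.
No other chain overtakes it, so the finish is 25 weeks.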